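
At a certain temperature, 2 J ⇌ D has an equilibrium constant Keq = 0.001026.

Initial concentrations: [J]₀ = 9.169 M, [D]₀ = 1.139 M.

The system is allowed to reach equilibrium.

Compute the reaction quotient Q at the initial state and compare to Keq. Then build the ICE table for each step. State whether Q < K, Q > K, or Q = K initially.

Q₀ = 0.01355 vs Keq = 0.001026 ⇒ Q>K, reverse
Step 1:
                    J           D
  I             9.169       1.139
  C             2.021      -1.011
  E             11.19      0.1285
  solve Keq expr → x = -1.011; check Q = 0.001026

Q₀ = 0.01355; Q > K (proceeds reverse)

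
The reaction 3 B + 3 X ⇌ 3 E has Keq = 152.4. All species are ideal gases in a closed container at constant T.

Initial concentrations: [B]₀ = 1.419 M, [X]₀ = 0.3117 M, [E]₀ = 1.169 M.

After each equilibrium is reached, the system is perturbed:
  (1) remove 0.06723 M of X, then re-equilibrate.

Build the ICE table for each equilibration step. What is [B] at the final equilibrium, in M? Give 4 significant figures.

[B]_eq = 1.347 M

Q₀ = 18.46 vs Keq = 152.4 ⇒ Q<K, forward
Step 1:
                    B           X           E
  I             1.419      0.3117       1.169
  C           -0.1246     -0.1246      0.1246
  E             1.294      0.1871       1.294
  solve Keq expr → x = 0.04153; check Q = 152.4
Then remove 0.06723 M of X.
Step 2:
                    B           X           E
  I             1.294      0.1199       1.294
  C           0.05261     0.05261    -0.05261
  E             1.347      0.1725       1.241
  solve Keq expr → x = -0.01754; check Q = 152.4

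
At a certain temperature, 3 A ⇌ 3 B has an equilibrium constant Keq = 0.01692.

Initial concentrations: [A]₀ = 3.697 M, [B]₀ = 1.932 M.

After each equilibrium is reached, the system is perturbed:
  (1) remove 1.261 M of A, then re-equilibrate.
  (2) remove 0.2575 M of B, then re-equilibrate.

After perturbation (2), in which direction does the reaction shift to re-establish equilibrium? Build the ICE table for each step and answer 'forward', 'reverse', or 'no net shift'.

Direction: forward

Q₀ = 0.1427 vs Keq = 0.01692 ⇒ Q>K, reverse
Step 1:
                   A          B
  I            3.697      1.932
  C           0.7821    -0.7821
  E            4.479       1.15
  solve Keq expr → x = -0.2607; check Q = 0.01692
Then remove 1.261 M of A.
Step 2:
                   A          B
  I            3.218       1.15
  C           0.2576    -0.2576
  E            3.476     0.8923
  solve Keq expr → x = -0.08587; check Q = 0.01692
Then remove 0.2575 M of B.
Step 3:
                   A          B
  I            3.476     0.6348
  C          -0.2049     0.2049
  E            3.271     0.8397
  solve Keq expr → x = 0.0683; check Q = 0.01692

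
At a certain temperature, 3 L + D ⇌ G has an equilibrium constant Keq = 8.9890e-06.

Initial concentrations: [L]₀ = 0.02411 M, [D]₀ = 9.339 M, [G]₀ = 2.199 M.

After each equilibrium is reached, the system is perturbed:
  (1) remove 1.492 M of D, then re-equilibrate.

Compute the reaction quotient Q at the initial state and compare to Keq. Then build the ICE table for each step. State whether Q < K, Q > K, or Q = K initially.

Q₀ = 1.6801e+04; Q > K (proceeds reverse)

Q₀ = 1.6801e+04 vs Keq = 8.9890e-06 ⇒ Q>K, reverse
Step 1:
                   L          D          G
  init       0.02411      9.339      2.199
  Δ             6.51       2.17      -2.17
  eq           6.535      11.51    0.02887
  solve Keq expr → x = -2.17; check Q = 8.9890e-06
Then remove 1.492 M of D.
Step 2:
                   L          D          G
  init         6.535      10.02    0.02887
  Δ          0.01082   0.003608  -0.003608
  eq           6.545      10.02    0.02526
  solve Keq expr → x = -0.003608; check Q = 8.9890e-06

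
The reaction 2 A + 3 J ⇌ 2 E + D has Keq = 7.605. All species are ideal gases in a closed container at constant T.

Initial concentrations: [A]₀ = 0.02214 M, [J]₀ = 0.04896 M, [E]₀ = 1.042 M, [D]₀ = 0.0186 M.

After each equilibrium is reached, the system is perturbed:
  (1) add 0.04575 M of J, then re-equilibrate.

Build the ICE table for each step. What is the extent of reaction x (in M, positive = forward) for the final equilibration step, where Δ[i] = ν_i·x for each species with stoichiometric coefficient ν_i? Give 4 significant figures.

x = 5.9029e-05 M

Q₀ = 3.5105e+05 vs Keq = 7.605 ⇒ Q>K, reverse
Step 1:
                  A         J         E         D
  Initial   0.02214   0.04896     1.042    0.0186
  Change    0.03714   0.05571  -0.03714  -0.01857
  Equil     0.05928    0.1047     1.005 3.0349e-05
  solve Keq expr → x = -0.01857; check Q = 7.605
Then add 0.04575 M of J.
Step 2:
                  A         J         E         D
  Initial   0.05928    0.1504     1.005 3.0349e-05
  Change  -1.1806e-04 -1.7709e-04 1.1806e-04 5.9029e-05
  Equil     0.05916    0.1502     1.005 8.9378e-05
  solve Keq expr → x = 5.9029e-05; check Q = 7.605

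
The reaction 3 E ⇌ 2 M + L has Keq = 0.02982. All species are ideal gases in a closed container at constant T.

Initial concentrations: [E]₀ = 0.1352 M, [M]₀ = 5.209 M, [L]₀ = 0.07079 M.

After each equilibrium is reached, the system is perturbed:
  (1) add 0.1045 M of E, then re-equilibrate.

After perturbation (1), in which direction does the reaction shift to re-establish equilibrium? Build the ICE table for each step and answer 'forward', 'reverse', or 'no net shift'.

Direction: forward

Q₀ = 777.2 vs Keq = 0.02982 ⇒ Q>K, reverse
Step 1:
                    E           M           L
  I            0.1352       5.209     0.07079
  C            0.2122     -0.1415    -0.07074
  E            0.3474       5.068  4.8696e-05
  solve Keq expr → x = -0.07074; check Q = 0.02982
Then add 0.1045 M of E.
Step 2:
                    E           M           L
  I            0.4519       5.068  4.8696e-05
  C       -1.7506e-04  1.1671e-04  5.8354e-05
  E            0.4517       5.068  1.0705e-04
  solve Keq expr → x = 5.8354e-05; check Q = 0.02982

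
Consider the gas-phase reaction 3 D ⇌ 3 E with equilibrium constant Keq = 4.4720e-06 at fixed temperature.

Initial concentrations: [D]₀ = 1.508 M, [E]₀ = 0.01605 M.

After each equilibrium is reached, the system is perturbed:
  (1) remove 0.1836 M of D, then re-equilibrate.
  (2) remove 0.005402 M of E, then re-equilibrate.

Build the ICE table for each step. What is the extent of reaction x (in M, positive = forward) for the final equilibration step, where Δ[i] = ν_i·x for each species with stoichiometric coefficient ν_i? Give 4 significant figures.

Q₀ = 1.2056e-06 vs Keq = 4.4720e-06 ⇒ Q<K, forward
Step 1:
                   D          E
  I            1.508    0.01605
  C        -0.008652   0.008652
  E            1.499     0.0247
  solve Keq expr → x = 0.002884; check Q = 4.4720e-06
Then remove 0.1836 M of D.
Step 2:
                   D          E
  I            1.316     0.0247
  C         0.002976  -0.002976
  E            1.319    0.02173
  solve Keq expr → x = -9.9195e-04; check Q = 4.4720e-06
Then remove 0.005402 M of E.
Step 3:
                   D          E
  I            1.319    0.01632
  C        -0.005314   0.005314
  E            1.313    0.02164
  solve Keq expr → x = 0.001771; check Q = 4.4720e-06

x = 0.001771 M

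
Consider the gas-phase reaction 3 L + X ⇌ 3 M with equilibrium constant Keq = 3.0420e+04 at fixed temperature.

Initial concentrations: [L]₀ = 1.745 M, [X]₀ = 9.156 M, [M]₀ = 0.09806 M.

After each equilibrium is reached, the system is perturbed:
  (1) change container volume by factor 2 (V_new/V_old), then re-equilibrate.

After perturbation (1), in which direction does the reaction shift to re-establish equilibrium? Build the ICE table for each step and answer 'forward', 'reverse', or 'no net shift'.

Q₀ = 1.9381e-05 vs Keq = 3.0420e+04 ⇒ Q<K, forward
Step 1:
                  L         X         M
  I           1.745     9.156   0.09806
  C          -1.717   -0.5722     1.717
  E         0.02839     8.584     1.815
  solve Keq expr → x = 0.5722; check Q = 3.0420e+04
Then change container volume by factor 2 (V_new/V_old).
Step 2:
                  L         X         M
  I          0.0142     4.292    0.9073
  C        0.003617  0.001206 -0.003617
  E         0.01781     4.293    0.9037
  solve Keq expr → x = -0.001206; check Q = 3.0420e+04

Direction: reverse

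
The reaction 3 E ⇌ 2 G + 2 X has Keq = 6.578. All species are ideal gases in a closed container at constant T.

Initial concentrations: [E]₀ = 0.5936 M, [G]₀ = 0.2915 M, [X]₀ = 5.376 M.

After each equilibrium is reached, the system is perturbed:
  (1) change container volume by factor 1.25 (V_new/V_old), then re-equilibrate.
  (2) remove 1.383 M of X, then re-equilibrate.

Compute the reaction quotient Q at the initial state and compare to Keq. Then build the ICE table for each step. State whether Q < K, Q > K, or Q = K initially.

Q₀ = 11.74; Q > K (proceeds reverse)

Q₀ = 11.74 vs Keq = 6.578 ⇒ Q>K, reverse
Step 1:
                   E          G          X
  init        0.5936     0.2915      5.376
  Δ          0.05806   -0.03871   -0.03871
  eq          0.6517     0.2528      5.337
  solve Keq expr → x = -0.01935; check Q = 6.578
Then change container volume by factor 1.25 (V_new/V_old).
Step 2:
                   E          G          X
  init        0.5213     0.2022       4.27
  Δ         -0.01775    0.01183    0.01183
  eq          0.5036     0.2141      4.282
  solve Keq expr → x = 0.005915; check Q = 6.578
Then remove 1.383 M of X.
Step 3:
                   E          G          X
  init        0.5036     0.2141      2.899
  Δ         -0.06237    0.04158    0.04158
  eq          0.4412     0.2556       2.94
  solve Keq expr → x = 0.02079; check Q = 6.578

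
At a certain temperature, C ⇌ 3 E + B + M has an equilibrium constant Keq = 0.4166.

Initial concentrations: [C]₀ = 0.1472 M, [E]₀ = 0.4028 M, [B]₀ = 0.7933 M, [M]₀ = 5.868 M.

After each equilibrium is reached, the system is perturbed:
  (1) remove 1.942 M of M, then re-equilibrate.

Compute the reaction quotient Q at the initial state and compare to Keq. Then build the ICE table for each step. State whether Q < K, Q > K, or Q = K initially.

Q₀ = 2.067; Q > K (proceeds reverse)

Q₀ = 2.067 vs Keq = 0.4166 ⇒ Q>K, reverse
Step 1:
                   C          E          B          M
  Initial     0.1472     0.4028     0.7933      5.868
  Change     0.04609    -0.1383   -0.04609   -0.04609
  Equil       0.1933     0.2645     0.7472      5.822
  solve Keq expr → x = -0.04609; check Q = 0.4166
Then remove 1.942 M of M.
Step 2:
                   C          E          B          M
  Initial     0.1933     0.2645     0.7472       3.88
  Change    -0.01039    0.03116    0.01039    0.01039
  Equil       0.1829     0.2957     0.7576       3.89
  solve Keq expr → x = 0.01039; check Q = 0.4166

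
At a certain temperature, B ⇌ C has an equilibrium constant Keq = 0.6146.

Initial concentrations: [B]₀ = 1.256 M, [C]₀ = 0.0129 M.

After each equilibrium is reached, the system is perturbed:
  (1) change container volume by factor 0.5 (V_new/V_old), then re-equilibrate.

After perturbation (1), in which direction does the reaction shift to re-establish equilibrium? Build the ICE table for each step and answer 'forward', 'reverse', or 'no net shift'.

Q₀ = 0.01027 vs Keq = 0.6146 ⇒ Q<K, forward
Step 1:
                   B          C
  I            1.256     0.0129
  C          -0.4701     0.4701
  E           0.7859      0.483
  solve Keq expr → x = 0.4701; check Q = 0.6146
Then change container volume by factor 0.5 (V_new/V_old).
Step 2:
                   B          C
  I            1.572      0.966
  C                0          0
  E            1.572      0.966
  solve Keq expr → x = 0; check Q = 0.6146

Direction: no net shift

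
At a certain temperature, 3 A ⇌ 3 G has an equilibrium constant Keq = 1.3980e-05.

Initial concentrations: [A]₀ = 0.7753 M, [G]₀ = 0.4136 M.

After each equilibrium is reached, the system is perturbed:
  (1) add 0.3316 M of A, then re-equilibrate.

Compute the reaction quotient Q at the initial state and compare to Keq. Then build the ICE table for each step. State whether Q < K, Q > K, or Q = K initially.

Q₀ = 0.1518 vs Keq = 1.3980e-05 ⇒ Q>K, reverse
Step 1:
                   A          G
  I           0.7753     0.4136
  C           0.3856    -0.3856
  E            1.161    0.02797
  solve Keq expr → x = -0.1285; check Q = 1.3980e-05
Then add 0.3316 M of A.
Step 2:
                   A          G
  I            1.493    0.02797
  C          -0.0078     0.0078
  E            1.485    0.03577
  solve Keq expr → x = 0.0026; check Q = 1.3980e-05

Q₀ = 0.1518; Q > K (proceeds reverse)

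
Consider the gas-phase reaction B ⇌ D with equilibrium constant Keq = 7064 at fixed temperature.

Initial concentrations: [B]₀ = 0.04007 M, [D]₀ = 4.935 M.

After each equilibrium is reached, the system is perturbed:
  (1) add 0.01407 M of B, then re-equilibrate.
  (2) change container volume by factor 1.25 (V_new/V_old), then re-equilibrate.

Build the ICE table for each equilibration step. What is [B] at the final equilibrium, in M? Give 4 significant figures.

[B]_eq = 5.6494e-04 M

Q₀ = 123.2 vs Keq = 7064 ⇒ Q<K, forward
Step 1:
                  B         D
  Initial   0.04007     4.935
  Change   -0.03937   0.03937
  Equil   7.0419e-04     4.974
  solve Keq expr → x = 0.03937; check Q = 7064
Then add 0.01407 M of B.
Step 2:
                  B         D
  Initial   0.01477     4.974
  Change   -0.01407   0.01407
  Equil   7.0618e-04     4.988
  solve Keq expr → x = 0.01407; check Q = 7064
Then change container volume by factor 1.25 (V_new/V_old).
Step 3:
                  B         D
  Initial 5.6494e-04     3.991
  Change          0         0
  Equil   5.6494e-04     3.991
  solve Keq expr → x = 0; check Q = 7064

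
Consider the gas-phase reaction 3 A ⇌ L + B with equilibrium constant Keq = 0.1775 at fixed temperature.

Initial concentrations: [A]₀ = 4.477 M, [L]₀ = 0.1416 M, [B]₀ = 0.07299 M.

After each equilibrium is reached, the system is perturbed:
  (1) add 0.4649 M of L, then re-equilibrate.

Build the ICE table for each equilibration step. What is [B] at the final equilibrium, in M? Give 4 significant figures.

[B]_eq = 0.9141 M

Q₀ = 1.1518e-04 vs Keq = 0.1775 ⇒ Q<K, forward
Step 1:
                   A          L          B
  init         4.477     0.1416    0.07299
  Δ           -2.693     0.8975     0.8975
  eq           1.784      1.039     0.9705
  solve Keq expr → x = 0.8975; check Q = 0.1775
Then add 0.4649 M of L.
Step 2:
                   A          L          B
  init         1.784      1.504     0.9705
  Δ           0.1692   -0.05638   -0.05638
  eq           1.954      1.448     0.9141
  solve Keq expr → x = -0.05638; check Q = 0.1775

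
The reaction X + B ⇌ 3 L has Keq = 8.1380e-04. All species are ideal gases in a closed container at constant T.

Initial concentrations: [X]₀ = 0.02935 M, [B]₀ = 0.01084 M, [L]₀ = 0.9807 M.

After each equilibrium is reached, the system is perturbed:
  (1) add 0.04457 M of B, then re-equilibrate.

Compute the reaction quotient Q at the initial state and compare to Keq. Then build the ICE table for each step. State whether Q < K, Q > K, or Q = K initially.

Q₀ = 2965 vs Keq = 8.1380e-04 ⇒ Q>K, reverse
Step 1:
                  X         B         L
  Initial   0.02935   0.01084    0.9807
  Change      0.312     0.312   -0.9359
  Equil      0.3413    0.3228   0.04476
  solve Keq expr → x = -0.312; check Q = 8.1380e-04
Then add 0.04457 M of B.
Step 2:
                  X         B         L
  Initial    0.3413    0.3674   0.04476
  Change  -6.3851e-04 -6.3851e-04  0.001916
  Equil      0.3407    0.3668   0.04667
  solve Keq expr → x = 6.3851e-04; check Q = 8.1380e-04

Q₀ = 2965; Q > K (proceeds reverse)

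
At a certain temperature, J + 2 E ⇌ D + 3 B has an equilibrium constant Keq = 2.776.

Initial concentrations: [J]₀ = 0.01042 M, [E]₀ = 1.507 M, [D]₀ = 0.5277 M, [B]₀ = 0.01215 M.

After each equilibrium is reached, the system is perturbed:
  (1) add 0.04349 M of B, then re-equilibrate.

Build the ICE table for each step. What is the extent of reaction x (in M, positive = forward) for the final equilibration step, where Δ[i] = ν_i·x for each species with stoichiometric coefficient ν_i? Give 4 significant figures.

x = -5.0071e-05 M

Q₀ = 3.9996e-05 vs Keq = 2.776 ⇒ Q<K, forward
Step 1:
                  J         E         D         B
  init      0.01042     1.507    0.5277   0.01215
  Δ        -0.01041  -0.02083   0.01041   0.03124
  eq      7.1687e-06     1.486    0.5381   0.04339
  solve Keq expr → x = 0.01041; check Q = 2.776
Then add 0.04349 M of B.
Step 2:
                  J         E         D         B
  init    7.1687e-06     1.486    0.5381   0.08688
  Δ       5.0071e-05 1.0014e-04 -5.0071e-05 -1.5021e-04
  eq      5.7240e-05     1.486    0.5381   0.08673
  solve Keq expr → x = -5.0071e-05; check Q = 2.776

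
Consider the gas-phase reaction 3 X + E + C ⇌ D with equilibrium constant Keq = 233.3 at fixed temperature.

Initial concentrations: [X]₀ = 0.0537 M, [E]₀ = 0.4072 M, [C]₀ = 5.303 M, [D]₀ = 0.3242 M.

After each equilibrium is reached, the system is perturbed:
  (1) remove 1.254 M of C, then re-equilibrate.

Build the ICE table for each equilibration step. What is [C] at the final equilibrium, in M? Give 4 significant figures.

[C]_eq = 4.062 M

Q₀ = 969.5 vs Keq = 233.3 ⇒ Q>K, reverse
Step 1:
                    X           E           C           D
  init         0.0537      0.4072       5.303      0.3242
  Δ           0.03095     0.01032     0.01032    -0.01032
  eq          0.08465      0.4175       5.313      0.3139
  solve Keq expr → x = -0.01032; check Q = 233.3
Then remove 1.254 M of C.
Step 2:
                    X           E           C           D
  init        0.08465      0.4175       4.059      0.3139
  Δ          0.007498    0.002499    0.002499   -0.002499
  eq          0.09214        0.42       4.062      0.3114
  solve Keq expr → x = -0.002499; check Q = 233.3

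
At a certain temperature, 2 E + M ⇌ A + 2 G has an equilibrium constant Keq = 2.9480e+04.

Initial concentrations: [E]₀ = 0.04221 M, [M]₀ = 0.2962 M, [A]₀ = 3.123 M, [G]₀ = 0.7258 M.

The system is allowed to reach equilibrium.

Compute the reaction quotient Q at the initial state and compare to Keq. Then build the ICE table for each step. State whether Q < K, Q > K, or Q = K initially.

Q₀ = 3117; Q < K (proceeds forward)

Q₀ = 3117 vs Keq = 2.9480e+04 ⇒ Q<K, forward
Step 1:
                    E           M           A           G
  I           0.04221      0.2962       3.123      0.7258
  C          -0.02759    -0.01379     0.01379     0.02759
  E           0.01462      0.2824       3.137      0.7534
  solve Keq expr → x = 0.01379; check Q = 2.9480e+04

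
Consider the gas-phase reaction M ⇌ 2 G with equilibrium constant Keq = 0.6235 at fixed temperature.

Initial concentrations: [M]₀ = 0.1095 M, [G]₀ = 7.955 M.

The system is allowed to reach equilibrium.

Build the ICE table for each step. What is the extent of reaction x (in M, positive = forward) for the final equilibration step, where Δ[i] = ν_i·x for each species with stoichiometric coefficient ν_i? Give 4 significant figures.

x = -3.253 M

Q₀ = 577.9 vs Keq = 0.6235 ⇒ Q>K, reverse
Step 1:
                  M         G
  I          0.1095     7.955
  C           3.253    -6.507
  E           3.363     1.448
  solve Keq expr → x = -3.253; check Q = 0.6235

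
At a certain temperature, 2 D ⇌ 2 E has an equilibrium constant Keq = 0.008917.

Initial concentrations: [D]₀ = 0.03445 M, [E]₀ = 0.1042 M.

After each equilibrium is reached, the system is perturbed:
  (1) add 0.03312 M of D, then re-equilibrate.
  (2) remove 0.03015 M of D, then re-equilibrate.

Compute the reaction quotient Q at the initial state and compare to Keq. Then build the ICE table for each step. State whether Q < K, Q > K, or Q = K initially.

Q₀ = 9.149; Q > K (proceeds reverse)

Q₀ = 9.149 vs Keq = 0.008917 ⇒ Q>K, reverse
Step 1:
                  D         E
  init      0.03445    0.1042
  Δ         0.09224  -0.09224
  eq         0.1267   0.01196
  solve Keq expr → x = -0.04612; check Q = 0.008917
Then add 0.03312 M of D.
Step 2:
                  D         E
  init       0.1598   0.01196
  Δ       -0.002858  0.002858
  eq         0.1569   0.01482
  solve Keq expr → x = 0.001429; check Q = 0.008917
Then remove 0.03015 M of D.
Step 3:
                  D         E
  init       0.1268   0.01482
  Δ        0.002601 -0.002601
  eq         0.1294   0.01222
  solve Keq expr → x = -0.001301; check Q = 0.008917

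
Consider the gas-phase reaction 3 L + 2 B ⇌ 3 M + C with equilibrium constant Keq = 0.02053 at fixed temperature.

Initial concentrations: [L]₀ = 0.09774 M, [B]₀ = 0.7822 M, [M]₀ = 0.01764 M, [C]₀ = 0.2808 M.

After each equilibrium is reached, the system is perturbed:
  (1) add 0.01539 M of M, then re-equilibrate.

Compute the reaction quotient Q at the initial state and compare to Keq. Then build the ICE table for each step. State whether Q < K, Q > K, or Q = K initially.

Q₀ = 0.002698; Q < K (proceeds forward)

Q₀ = 0.002698 vs Keq = 0.02053 ⇒ Q<K, forward
Step 1:
                  L         B         M         C
  Initial   0.09774    0.7822   0.01764    0.2808
  Change   -0.01232 -0.008216   0.01232  0.004108
  Equil     0.08542     0.774   0.02996    0.2849
  solve Keq expr → x = 0.004108; check Q = 0.02053
Then add 0.01539 M of M.
Step 2:
                  L         B         M         C
  Initial   0.08542     0.774   0.04535    0.2849
  Change    0.01112  0.007415  -0.01112 -0.003708
  Equil     0.09654    0.7814   0.03423    0.2812
  solve Keq expr → x = -0.003708; check Q = 0.02053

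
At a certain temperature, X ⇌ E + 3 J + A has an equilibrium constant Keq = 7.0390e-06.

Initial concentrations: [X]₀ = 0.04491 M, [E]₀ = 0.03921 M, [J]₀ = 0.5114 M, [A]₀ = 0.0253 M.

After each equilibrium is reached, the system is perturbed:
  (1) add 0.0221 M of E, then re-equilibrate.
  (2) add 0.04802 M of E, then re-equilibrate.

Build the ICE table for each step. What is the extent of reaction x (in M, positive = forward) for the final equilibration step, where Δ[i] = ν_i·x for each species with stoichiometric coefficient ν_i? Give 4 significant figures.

x = -9.3487e-05 M

Q₀ = 0.002954 vs Keq = 7.0390e-06 ⇒ Q>K, reverse
Step 1:
                  X         E         J         A
  I         0.04491   0.03921    0.5114    0.0253
  C         0.02489  -0.02489  -0.07466  -0.02489
  E          0.0698   0.01432    0.4367 4.1181e-04
  solve Keq expr → x = -0.02489; check Q = 7.0390e-06
Then add 0.0221 M of E.
Step 2:
                  X         E         J         A
  I          0.0698   0.03642    0.4367 4.1181e-04
  C       2.4736e-04 -2.4736e-04 -7.4208e-04 -2.4736e-04
  E         0.07005   0.03617     0.436 1.6446e-04
  solve Keq expr → x = -2.4736e-04; check Q = 7.0390e-06
Then add 0.04802 M of E.
Step 3:
                  X         E         J         A
  I         0.07005   0.08419     0.436 1.6446e-04
  C       9.3487e-05 -9.3487e-05 -2.8046e-04 -9.3487e-05
  E         0.07014    0.0841    0.4357 7.0969e-05
  solve Keq expr → x = -9.3487e-05; check Q = 7.0390e-06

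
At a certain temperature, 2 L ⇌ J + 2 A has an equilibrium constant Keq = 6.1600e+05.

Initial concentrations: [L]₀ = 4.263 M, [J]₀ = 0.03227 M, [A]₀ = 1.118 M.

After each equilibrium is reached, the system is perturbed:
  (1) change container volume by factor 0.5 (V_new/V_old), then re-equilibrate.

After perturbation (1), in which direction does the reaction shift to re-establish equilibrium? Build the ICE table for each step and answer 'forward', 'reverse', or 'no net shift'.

Direction: reverse

Q₀ = 0.002219 vs Keq = 6.1600e+05 ⇒ Q<K, forward
Step 1:
                   L          J          A
  Initial      4.263    0.03227      1.118
  Change      -4.253      2.126      4.253
  Equil      0.01005      2.159      5.371
  solve Keq expr → x = 2.126; check Q = 6.1600e+05
Then change container volume by factor 0.5 (V_new/V_old).
Step 2:
                   L          J          A
  Initial    0.02011      4.317      10.74
  Change    0.008294  -0.004147  -0.008294
  Equil       0.0284      4.313      10.73
  solve Keq expr → x = -0.004147; check Q = 6.1600e+05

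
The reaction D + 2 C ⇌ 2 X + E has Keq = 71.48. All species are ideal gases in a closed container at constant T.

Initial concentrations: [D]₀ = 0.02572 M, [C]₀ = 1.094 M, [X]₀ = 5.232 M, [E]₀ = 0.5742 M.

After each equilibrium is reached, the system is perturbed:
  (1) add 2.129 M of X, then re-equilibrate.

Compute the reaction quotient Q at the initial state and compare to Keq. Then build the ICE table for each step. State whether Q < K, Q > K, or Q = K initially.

Q₀ = 510.6 vs Keq = 71.48 ⇒ Q>K, reverse
Step 1:
                  D         C         X         E
  I         0.02572     1.094     5.232    0.5742
  C         0.08442    0.1688   -0.1688  -0.08442
  E          0.1101     1.263     5.063    0.4898
  solve Keq expr → x = -0.08442; check Q = 71.48
Then add 2.129 M of X.
Step 2:
                  D         C         X         E
  I          0.1101     1.263     7.192    0.4898
  C         0.05331    0.1066   -0.1066  -0.05331
  E          0.1635     1.369     7.086    0.4365
  solve Keq expr → x = -0.05331; check Q = 71.48

Q₀ = 510.6; Q > K (proceeds reverse)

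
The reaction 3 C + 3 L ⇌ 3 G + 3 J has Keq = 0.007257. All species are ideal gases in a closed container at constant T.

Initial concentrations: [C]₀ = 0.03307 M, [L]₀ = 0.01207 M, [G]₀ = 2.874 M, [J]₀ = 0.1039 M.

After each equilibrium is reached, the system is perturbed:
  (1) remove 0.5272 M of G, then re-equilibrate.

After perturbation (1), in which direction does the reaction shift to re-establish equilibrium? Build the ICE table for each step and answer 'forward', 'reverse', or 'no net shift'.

Direction: forward

Q₀ = 4.1868e+08 vs Keq = 0.007257 ⇒ Q>K, reverse
Step 1:
                    C           L           G           J
  I           0.03307     0.01207       2.874      0.1039
  C            0.1028      0.1028     -0.1028     -0.1028
  E            0.1359      0.1149       2.771    0.001091
  solve Keq expr → x = -0.03427; check Q = 0.007257
Then remove 0.5272 M of G.
Step 2:
                    C           L           G           J
  I            0.1359      0.1149       2.244    0.001091
  C       -2.5065e-04 -2.5065e-04  2.5065e-04  2.5065e-04
  E            0.1356      0.1146       2.244    0.001341
  solve Keq expr → x = 8.3549e-05; check Q = 0.007257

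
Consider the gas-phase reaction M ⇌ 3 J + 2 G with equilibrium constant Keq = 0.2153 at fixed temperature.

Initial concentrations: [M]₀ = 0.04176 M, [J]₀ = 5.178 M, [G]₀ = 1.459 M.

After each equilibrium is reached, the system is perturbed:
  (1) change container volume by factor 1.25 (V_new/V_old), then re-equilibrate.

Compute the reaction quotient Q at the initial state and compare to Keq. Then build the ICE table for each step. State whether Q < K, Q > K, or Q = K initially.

Q₀ = 7077; Q > K (proceeds reverse)

Q₀ = 7077 vs Keq = 0.2153 ⇒ Q>K, reverse
Step 1:
                  M         J         G
  Initial   0.04176     5.178     1.459
  Change      0.693    -2.079    -1.386
  Equil      0.7348     3.099   0.07291
  solve Keq expr → x = -0.693; check Q = 0.2153
Then change container volume by factor 1.25 (V_new/V_old).
Step 2:
                  M         J         G
  Initial    0.5878     2.479   0.05833
  Change   -0.01466   0.04399   0.02932
  Equil      0.5732     2.523   0.08765
  solve Keq expr → x = 0.01466; check Q = 0.2153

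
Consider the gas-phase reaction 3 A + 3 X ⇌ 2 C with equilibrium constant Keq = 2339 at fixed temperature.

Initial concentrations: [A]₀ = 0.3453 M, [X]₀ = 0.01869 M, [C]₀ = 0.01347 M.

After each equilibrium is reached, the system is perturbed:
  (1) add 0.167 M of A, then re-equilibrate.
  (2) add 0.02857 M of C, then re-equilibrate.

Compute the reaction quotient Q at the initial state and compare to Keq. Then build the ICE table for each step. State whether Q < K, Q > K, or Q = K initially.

Q₀ = 675 vs Keq = 2339 ⇒ Q<K, forward
Step 1:
                   A          X          C
  Initial     0.3453    0.01869    0.01347
  Change   -0.004416  -0.004416   0.002944
  Equil       0.3409    0.01427    0.01641
  solve Keq expr → x = 0.001472; check Q = 2339
Then add 0.167 M of A.
Step 2:
                   A          X          C
  Initial     0.5079    0.01427    0.01641
  Change   -0.003683  -0.003683   0.002456
  Equil       0.5042    0.01059    0.01887
  solve Keq expr → x = 0.001228; check Q = 2339
Then add 0.02857 M of C.
Step 3:
                   A          X          C
  Initial     0.5042    0.01059    0.04744
  Change    0.007355   0.007355  -0.004903
  Equil       0.5116    0.01794    0.04254
  solve Keq expr → x = -0.002452; check Q = 2339

Q₀ = 675; Q < K (proceeds forward)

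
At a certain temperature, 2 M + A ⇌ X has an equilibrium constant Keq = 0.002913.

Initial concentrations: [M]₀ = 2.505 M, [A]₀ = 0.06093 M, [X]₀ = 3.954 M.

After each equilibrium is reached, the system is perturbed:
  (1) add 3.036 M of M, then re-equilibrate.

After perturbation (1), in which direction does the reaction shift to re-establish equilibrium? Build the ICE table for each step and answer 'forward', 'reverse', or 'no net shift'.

Direction: forward

Q₀ = 10.34 vs Keq = 0.002913 ⇒ Q>K, reverse
Step 1:
                   M          A          X
  init         2.505    0.06093      3.954
  Δ            6.401        3.2       -3.2
  eq           8.906      3.261     0.7535
  solve Keq expr → x = -3.2; check Q = 0.002913
Then add 3.036 M of M.
Step 2:
                   M          A          X
  init         11.94      3.261     0.7535
  Δ          -0.6638    -0.3319     0.3319
  eq           11.28      2.929      1.085
  solve Keq expr → x = 0.3319; check Q = 0.002913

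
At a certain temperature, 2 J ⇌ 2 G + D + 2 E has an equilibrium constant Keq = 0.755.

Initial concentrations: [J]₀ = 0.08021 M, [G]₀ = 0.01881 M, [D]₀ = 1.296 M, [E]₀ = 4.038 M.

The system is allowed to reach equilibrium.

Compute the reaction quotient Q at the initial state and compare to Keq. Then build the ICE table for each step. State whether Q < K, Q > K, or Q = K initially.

Q₀ = 1.162; Q > K (proceeds reverse)

Q₀ = 1.162 vs Keq = 0.755 ⇒ Q>K, reverse
Step 1:
                   J          G          D          E
  Initial    0.08021    0.01881      1.296      4.038
  Change    0.003051  -0.003051  -0.001525  -0.003051
  Equil      0.08326    0.01576      1.294      4.035
  solve Keq expr → x = -0.001525; check Q = 0.755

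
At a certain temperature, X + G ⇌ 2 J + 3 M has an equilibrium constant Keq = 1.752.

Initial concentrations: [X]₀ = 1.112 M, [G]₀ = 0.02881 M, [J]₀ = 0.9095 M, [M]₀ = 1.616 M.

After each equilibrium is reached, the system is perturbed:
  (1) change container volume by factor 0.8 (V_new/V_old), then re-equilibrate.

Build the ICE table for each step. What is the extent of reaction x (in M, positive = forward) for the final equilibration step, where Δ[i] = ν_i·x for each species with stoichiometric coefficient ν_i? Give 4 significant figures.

Q₀ = 109 vs Keq = 1.752 ⇒ Q>K, reverse
Step 1:
                   X          G          J          M
  init         1.112    0.02881     0.9095      1.616
  Δ           0.1692     0.1692    -0.3383    -0.5075
  eq           1.281      0.198     0.5712      1.109
  solve Keq expr → x = -0.1692; check Q = 1.752
Then change container volume by factor 0.8 (V_new/V_old).
Step 2:
                   X          G          J          M
  init         1.601     0.2475      0.714      1.386
  Δ          0.03917    0.03917   -0.07834    -0.1175
  eq           1.641     0.2866     0.6356      1.268
  solve Keq expr → x = -0.03917; check Q = 1.752

x = -0.03917 M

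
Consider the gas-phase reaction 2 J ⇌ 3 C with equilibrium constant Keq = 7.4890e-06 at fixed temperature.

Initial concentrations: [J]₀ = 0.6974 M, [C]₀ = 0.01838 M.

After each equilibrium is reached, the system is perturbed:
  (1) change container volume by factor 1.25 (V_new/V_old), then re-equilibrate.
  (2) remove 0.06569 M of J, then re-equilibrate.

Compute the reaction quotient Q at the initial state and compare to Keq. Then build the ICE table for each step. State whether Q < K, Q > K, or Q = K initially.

Q₀ = 1.2767e-05 vs Keq = 7.4890e-06 ⇒ Q>K, reverse
Step 1:
                   J          C
  I           0.6974    0.01838
  C         0.001977  -0.002965
  E           0.6994    0.01542
  solve Keq expr → x = -9.8827e-04; check Q = 7.4890e-06
Then change container volume by factor 1.25 (V_new/V_old).
Step 2:
                   J          C
  I           0.5595    0.01233
  C       -6.2821e-04 9.4231e-04
  E           0.5589    0.01327
  solve Keq expr → x = 3.1410e-04; check Q = 7.4890e-06
Then remove 0.06569 M of J.
Step 3:
                   J          C
  I           0.4932    0.01327
  C       7.0010e-04   -0.00105
  E           0.4939    0.01222
  solve Keq expr → x = -3.5005e-04; check Q = 7.4890e-06

Q₀ = 1.2767e-05; Q > K (proceeds reverse)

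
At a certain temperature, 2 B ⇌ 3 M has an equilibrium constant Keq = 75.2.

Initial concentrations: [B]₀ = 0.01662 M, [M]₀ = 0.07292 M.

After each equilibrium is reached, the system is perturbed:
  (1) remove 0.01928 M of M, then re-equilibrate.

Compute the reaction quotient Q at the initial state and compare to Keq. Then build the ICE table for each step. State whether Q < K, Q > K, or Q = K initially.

Q₀ = 1.404 vs Keq = 75.2 ⇒ Q<K, forward
Step 1:
                  B         M
  Initial   0.01662   0.07292
  Change   -0.01335   0.02003
  Equil    0.003268   0.09295
  solve Keq expr → x = 0.006676; check Q = 75.2
Then remove 0.01928 M of M.
Step 2:
                  B         M
  Initial  0.003268   0.07367
  Change  -8.9847e-04  0.001348
  Equil    0.002369   0.07502
  solve Keq expr → x = 4.4924e-04; check Q = 75.2

Q₀ = 1.404; Q < K (proceeds forward)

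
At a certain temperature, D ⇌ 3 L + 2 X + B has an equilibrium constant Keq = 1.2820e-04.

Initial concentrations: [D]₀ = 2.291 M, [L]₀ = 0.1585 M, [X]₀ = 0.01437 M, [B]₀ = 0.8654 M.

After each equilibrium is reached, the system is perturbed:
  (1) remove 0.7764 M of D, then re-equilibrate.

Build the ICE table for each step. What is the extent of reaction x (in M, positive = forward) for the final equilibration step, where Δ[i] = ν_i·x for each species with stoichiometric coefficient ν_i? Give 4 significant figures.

x = -0.00591 M

Q₀ = 3.1059e-07 vs Keq = 1.2820e-04 ⇒ Q<K, forward
Step 1:
                   D          L          X          B
  init         2.291     0.1585    0.01437     0.8654
  Δ         -0.04699      0.141    0.09398    0.04699
  eq           2.244     0.2995     0.1084     0.9124
  solve Keq expr → x = 0.04699; check Q = 1.2820e-04
Then remove 0.7764 M of D.
Step 2:
                   D          L          X          B
  init         1.468     0.2995     0.1084     0.9124
  Δ          0.00591   -0.01773   -0.01182   -0.00591
  eq           1.474     0.2817    0.09653     0.9065
  solve Keq expr → x = -0.00591; check Q = 1.2820e-04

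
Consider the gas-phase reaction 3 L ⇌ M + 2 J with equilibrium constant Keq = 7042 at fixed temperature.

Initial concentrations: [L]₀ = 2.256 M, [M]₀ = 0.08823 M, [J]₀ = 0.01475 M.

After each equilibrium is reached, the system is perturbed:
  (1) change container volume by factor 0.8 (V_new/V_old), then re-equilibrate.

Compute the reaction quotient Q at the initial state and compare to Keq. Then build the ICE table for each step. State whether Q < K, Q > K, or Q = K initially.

Q₀ = 1.6718e-06; Q < K (proceeds forward)

Q₀ = 1.6718e-06 vs Keq = 7042 ⇒ Q<K, forward
Step 1:
                    L           M           J
  Initial       2.256     0.08823     0.01475
  Change       -2.193      0.7309       1.462
  Equil        0.0633      0.8191       1.477
  solve Keq expr → x = 0.7309; check Q = 7042
Then change container volume by factor 0.8 (V_new/V_old).
Step 2:
                    L           M           J
  Initial     0.07912       1.024       1.846
  Change            0           0           0
  Equil       0.07912       1.024       1.846
  solve Keq expr → x = 0; check Q = 7042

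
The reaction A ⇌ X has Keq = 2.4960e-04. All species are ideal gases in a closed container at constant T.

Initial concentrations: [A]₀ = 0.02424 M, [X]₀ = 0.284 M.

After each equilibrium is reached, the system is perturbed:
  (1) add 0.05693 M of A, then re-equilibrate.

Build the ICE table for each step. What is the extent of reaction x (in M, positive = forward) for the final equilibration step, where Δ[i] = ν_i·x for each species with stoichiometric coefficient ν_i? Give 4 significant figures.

x = 1.4206e-05 M

Q₀ = 11.72 vs Keq = 2.4960e-04 ⇒ Q>K, reverse
Step 1:
                  A         X
  init      0.02424     0.284
  Δ          0.2839   -0.2839
  eq         0.3082 7.6918e-05
  solve Keq expr → x = -0.2839; check Q = 2.4960e-04
Then add 0.05693 M of A.
Step 2:
                  A         X
  init       0.3651 7.6918e-05
  Δ       -1.4206e-05 1.4206e-05
  eq         0.3651 9.1124e-05
  solve Keq expr → x = 1.4206e-05; check Q = 2.4960e-04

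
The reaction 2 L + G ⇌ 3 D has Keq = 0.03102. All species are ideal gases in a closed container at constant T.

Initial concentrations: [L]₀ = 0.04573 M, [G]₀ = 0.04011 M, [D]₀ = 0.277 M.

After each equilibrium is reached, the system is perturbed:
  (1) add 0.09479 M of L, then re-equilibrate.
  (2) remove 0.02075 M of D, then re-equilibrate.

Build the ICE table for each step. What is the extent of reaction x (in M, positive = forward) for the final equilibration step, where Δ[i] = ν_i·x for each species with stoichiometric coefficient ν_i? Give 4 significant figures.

x = 0.005925 M

Q₀ = 253.4 vs Keq = 0.03102 ⇒ Q>K, reverse
Step 1:
                    L           G           D
  Initial     0.04573     0.04011       0.277
  Change       0.1503     0.07514     -0.2254
  Equil         0.196      0.1152     0.05159
  solve Keq expr → x = -0.07514; check Q = 0.03102
Then add 0.09479 M of L.
Step 2:
                    L           G           D
  Initial      0.2908      0.1152     0.05159
  Change    -0.008864   -0.004432      0.0133
  Equil        0.2819      0.1108     0.06489
  solve Keq expr → x = 0.004432; check Q = 0.03102
Then remove 0.02075 M of D.
Step 3:
                    L           G           D
  Initial      0.2819      0.1108     0.04414
  Change     -0.01185   -0.005925     0.01777
  Equil        0.2701      0.1049     0.06191
  solve Keq expr → x = 0.005925; check Q = 0.03102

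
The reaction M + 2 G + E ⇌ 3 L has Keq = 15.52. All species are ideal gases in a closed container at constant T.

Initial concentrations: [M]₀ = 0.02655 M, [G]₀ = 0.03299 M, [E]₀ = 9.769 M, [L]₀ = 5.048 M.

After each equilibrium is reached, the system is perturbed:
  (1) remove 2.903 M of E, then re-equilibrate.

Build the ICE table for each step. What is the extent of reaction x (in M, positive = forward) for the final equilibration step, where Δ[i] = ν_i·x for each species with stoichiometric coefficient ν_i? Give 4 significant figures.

Q₀ = 4.5570e+05 vs Keq = 15.52 ⇒ Q>K, reverse
Step 1:
                  M         G         E         L
  Initial   0.02655   0.03299     9.769     5.048
  Change     0.4211    0.8421    0.4211    -1.263
  Equil      0.4476    0.8751     10.19     3.785
  solve Keq expr → x = -0.4211; check Q = 15.52
Then remove 2.903 M of E.
Step 2:
                  M         G         E         L
  Initial    0.4476    0.8751     7.287     3.785
  Change    0.03691   0.07382   0.03691   -0.1107
  Equil      0.4845    0.9489     7.324     3.674
  solve Keq expr → x = -0.03691; check Q = 15.52

x = -0.03691 M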